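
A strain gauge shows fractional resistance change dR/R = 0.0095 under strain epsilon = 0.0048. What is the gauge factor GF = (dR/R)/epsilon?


GF = (dR/R) / epsilon
= 0.0095 / 0.0048
= 1.9792

1.9792


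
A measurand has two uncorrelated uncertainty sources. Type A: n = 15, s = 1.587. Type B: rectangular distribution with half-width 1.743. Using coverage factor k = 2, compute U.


u_A = s / sqrt(n) = 1.587 / sqrt(15) = 0.40976164
u_B = half_width / sqrt(3) = 1.743 / sqrt(3) = 1.0063215
uc = sqrt(u_A^2 + u_B^2) = sqrt(0.40976164^2 + 1.0063215^2) = 1.0865485
U = k * uc = 2 * 1.0865485
U = 2.1731

2.1731


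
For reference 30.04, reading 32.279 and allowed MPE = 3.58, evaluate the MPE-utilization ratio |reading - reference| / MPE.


e = indication - reference = 32.279 - 30.04 = 2.2390
|e| = 2.2390
ratio = |e| / MPE = 2.2390 / 3.58
ratio = 0.6254

0.6254


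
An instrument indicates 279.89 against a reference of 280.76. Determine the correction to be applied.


Correction = standard - reading
= 280.76 - 279.89
= 0.8700

0.8700


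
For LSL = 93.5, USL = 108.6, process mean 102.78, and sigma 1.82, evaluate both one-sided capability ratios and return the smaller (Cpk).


Cpu = (USL - mean) / (3*sigma) = (108.6 - 102.78) / (3*1.82) = 1.0659
Cpl = (mean - LSL) / (3*sigma) = (102.78 - 93.5) / (3*1.82) = 1.6996
Cpk = min(Cpu, Cpl) = 1.0659

1.0659


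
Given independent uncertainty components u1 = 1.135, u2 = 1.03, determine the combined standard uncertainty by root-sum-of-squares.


uc = sqrt(1.135^2 + 1.03^2)
uc = sqrt(2.349125)
uc = 1.5327

1.5327


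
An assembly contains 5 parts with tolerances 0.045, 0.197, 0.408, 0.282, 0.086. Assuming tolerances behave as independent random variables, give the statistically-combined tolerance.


RSS = sqrt(0.045^2 + 0.197^2 + 0.408^2 + 0.282^2 + 0.086^2)
= sqrt(0.294218)
= 0.5424

0.5424


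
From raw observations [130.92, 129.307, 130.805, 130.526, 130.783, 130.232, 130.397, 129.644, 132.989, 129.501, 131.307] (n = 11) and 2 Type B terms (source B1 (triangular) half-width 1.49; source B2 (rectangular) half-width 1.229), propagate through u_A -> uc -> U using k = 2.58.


mean = (130.92 + 129.307 + 130.805 + 130.526 + 130.783 + 130.232 + 130.397 + 129.644 + 132.989 + 129.501 + 131.307) / 11 = 130.5828182
s = sqrt(sum((x - mean)^2)/(n-1)) = 1.0177196
u_A = s / sqrt(n) = 1.0177196 / sqrt(11) = 0.306854
u_B1 = 1.49 / sqrt(6) = 0.60828995
u_B2 = 1.229 / sqrt(3) = 0.70956348
uc = sqrt(0.306854^2 + 0.60828995^2 + 0.70956348^2) = 0.98369526
U = k * uc = 2.58 * 0.98369526
U = 2.5379

2.5379


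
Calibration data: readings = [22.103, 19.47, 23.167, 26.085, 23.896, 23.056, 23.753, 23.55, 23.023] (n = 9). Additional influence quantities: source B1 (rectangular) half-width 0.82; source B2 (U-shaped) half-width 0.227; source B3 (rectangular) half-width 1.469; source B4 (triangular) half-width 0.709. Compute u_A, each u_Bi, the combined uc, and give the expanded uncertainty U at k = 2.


mean = (22.103 + 19.47 + 23.167 + 26.085 + 23.896 + 23.056 + 23.753 + 23.55 + 23.023) / 9 = 23.12255556
s = sqrt(sum((x - mean)^2)/(n-1)) = 1.744686
u_A = s / sqrt(n) = 1.744686 / sqrt(9) = 0.581562
u_B1 = 0.82 / sqrt(3) = 0.47342722
u_B2 = 0.227 / sqrt(2) = 0.16051324
u_B3 = 1.469 / sqrt(3) = 0.84812755
u_B4 = 0.709 / sqrt(6) = 0.28944804
uc = sqrt(0.581562^2 + 0.47342722^2 + 0.16051324^2 + 0.84812755^2 + 0.28944804^2) = 1.1794968
U = k * uc = 2 * 1.1794968
U = 2.3590

2.3590


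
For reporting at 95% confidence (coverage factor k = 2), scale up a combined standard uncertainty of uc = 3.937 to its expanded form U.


U = k * uc
U = 2 * 3.937
U = 7.8740

7.8740


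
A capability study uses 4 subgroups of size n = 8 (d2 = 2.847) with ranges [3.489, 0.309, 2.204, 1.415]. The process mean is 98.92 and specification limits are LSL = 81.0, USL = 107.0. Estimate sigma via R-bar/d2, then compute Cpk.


R_bar = (3.489 + 0.309 + 2.204 + 1.415) / 4 = 1.85425
sigma = R_bar / d2 = 1.85425 / 2.847 = 0.65129961
Cp = (USL - LSL)/(6*sigma) = (107.0 - 81.0)/(6*0.65129961) = 6.6534
Cpu = (107.0 - 98.92)/(3*0.65129961) = 4.1353
Cpl = (98.92 - 81.0)/(3*0.65129961) = 9.1714
Cpk = min(Cpu, Cpl) = 4.1353

4.1353


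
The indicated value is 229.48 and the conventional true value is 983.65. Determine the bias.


Systematic error = measured - true
= 229.48 - 983.65
= -754.1700

-754.1700


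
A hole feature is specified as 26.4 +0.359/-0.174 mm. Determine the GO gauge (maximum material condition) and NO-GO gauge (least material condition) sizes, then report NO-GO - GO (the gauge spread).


GO = nominal - lower_tol (smallest hole = maximum material condition)
GO = 26.4 - 0.174 = 26.226
NO-GO = nominal + upper_tol (largest hole = least material condition)
NO-GO = 26.4 + 0.359 = 26.759
spread = NO-GO - GO = 26.759 - 26.226 = 0.5330

0.5330


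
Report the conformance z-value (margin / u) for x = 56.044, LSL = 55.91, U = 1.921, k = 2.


u = U / k = 1.921 / 2 = 0.9605
margin = |LSL - x| = |55.91 - 56.044| = 0.134
z = margin / u = 0.134 / 0.9605
z = 0.1395

0.1395


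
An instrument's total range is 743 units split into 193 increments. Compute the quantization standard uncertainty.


resolution = range / divisions
resolution = 743 / 193 = 3.8497409
u_res = resolution / (2*sqrt(3))
u_res = 3.8497409 / 3.4641016
u_res = 1.1113

1.1113


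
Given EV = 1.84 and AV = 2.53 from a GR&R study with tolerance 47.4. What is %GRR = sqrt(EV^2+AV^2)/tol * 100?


GRR = sqrt(EV^2 + AV^2) = sqrt(1.84^2 + 2.53^2) = 3.1283382
%GRR = GRR / tol * 100 = 3.1283382 / 47.4 * 100
%GRR = 6.5999

6.5999


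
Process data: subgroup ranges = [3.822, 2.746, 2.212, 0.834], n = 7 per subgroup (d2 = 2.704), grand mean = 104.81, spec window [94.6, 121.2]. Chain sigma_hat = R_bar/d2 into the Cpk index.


R_bar = (3.822 + 2.746 + 2.212 + 0.834) / 4 = 2.4035
sigma = R_bar / d2 = 2.4035 / 2.704 = 0.88886834
Cp = (USL - LSL)/(6*sigma) = (121.2 - 94.6)/(6*0.88886834) = 4.9876
Cpu = (121.2 - 104.81)/(3*0.88886834) = 6.1464
Cpl = (104.81 - 94.6)/(3*0.88886834) = 3.8288
Cpk = min(Cpu, Cpl) = 3.8288

3.8288


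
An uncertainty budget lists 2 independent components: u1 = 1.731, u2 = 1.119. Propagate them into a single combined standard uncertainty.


uc = sqrt(1.731^2 + 1.119^2)
uc = sqrt(4.248522)
uc = 2.0612

2.0612


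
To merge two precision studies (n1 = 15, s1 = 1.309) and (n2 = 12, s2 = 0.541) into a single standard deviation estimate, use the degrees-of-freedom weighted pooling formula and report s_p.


s_p = sqrt(((n1-1)*s1^2 + (n2-1)*s2^2) / (n1+n2-2))
numerator = (15-1)*1.309^2 + (12-1)*0.541^2 = 23.988734 + 3.219491 = 27.208225
denominator = 15 + 12 - 2 = 25
s_p^2 = 27.208225 / 25 = 1.088329
s_p = sqrt(1.088329) = 1.0432

1.0432


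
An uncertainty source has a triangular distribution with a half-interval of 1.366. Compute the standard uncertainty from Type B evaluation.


u_B = half_width / sqrt(6)
u_B = 1.366 / 2.4494897
u_B = 0.5577

0.5577


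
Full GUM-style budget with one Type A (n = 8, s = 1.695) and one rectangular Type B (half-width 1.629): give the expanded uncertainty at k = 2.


u_A = s / sqrt(n) = 1.695 / sqrt(8) = 0.599273
u_B = half_width / sqrt(3) = 1.629 / sqrt(3) = 0.94050359
uc = sqrt(u_A^2 + u_B^2) = sqrt(0.599273^2 + 0.94050359^2) = 1.1152018
U = k * uc = 2 * 1.1152018
U = 2.2304

2.2304


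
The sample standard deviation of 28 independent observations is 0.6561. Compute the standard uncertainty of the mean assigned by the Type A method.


u_A = s / sqrt(n)
u_A = 0.6561 / sqrt(28)
u_A = 0.6561 / 5.2915026
u_A = 0.1240

0.1240


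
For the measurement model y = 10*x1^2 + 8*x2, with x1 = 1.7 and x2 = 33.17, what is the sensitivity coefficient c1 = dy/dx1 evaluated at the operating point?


y = 10*x1^2 + 8*x2
dy/dx1 = 2*10*x1
Evaluate at x1 = 1.7: c1 = 20 * 1.7
c1 = 34.0000

34.0000


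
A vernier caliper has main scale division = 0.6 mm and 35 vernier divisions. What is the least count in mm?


LC = MSD / n_div
= 0.6 / 35
= 0.0171

0.0171


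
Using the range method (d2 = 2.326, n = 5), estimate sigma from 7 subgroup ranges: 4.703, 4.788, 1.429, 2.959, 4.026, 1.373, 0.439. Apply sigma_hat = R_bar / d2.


R_bar = (4.703 + 4.788 + 1.429 + 2.959 + 4.026 + 1.373 + 0.439) / 7
R_bar = 19.717 / 7 = 2.8167143
sigma_hat = R_bar / d2 = 2.8167143 / 2.326 = 1.2110

1.2110


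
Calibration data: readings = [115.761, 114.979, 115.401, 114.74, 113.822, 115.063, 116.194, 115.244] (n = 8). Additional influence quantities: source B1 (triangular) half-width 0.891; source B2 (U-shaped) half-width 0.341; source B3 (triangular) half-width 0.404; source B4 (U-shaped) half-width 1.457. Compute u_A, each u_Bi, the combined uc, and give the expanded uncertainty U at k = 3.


mean = (115.761 + 114.979 + 115.401 + 114.74 + 113.822 + 115.063 + 116.194 + 115.244) / 8 = 115.1505
s = sqrt(sum((x - mean)^2)/(n-1)) = 0.70746893
u_A = s / sqrt(n) = 0.70746893 / sqrt(8) = 0.25012804
u_B1 = 0.891 / sqrt(6) = 0.36374923
u_B2 = 0.341 / sqrt(2) = 0.24112341
u_B3 = 0.404 / sqrt(6) = 0.16493231
u_B4 = 1.457 / sqrt(2) = 1.0302546
uc = sqrt(0.25012804^2 + 0.36374923^2 + 0.24112341^2 + 0.16493231^2 + 1.0302546^2) = 1.1582941
U = k * uc = 3 * 1.1582941
U = 3.4749

3.4749


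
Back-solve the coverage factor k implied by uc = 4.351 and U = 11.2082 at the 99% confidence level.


k = U / uc
k = 11.2082 / 4.351
k = 2.576

2.576


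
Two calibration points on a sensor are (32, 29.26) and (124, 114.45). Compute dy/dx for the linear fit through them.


slope = (y2 - y1) / (x2 - x1)
= (114.45 - 29.26) / (124 - 32)
= 85.1900 / 92
= 0.9260

0.9260


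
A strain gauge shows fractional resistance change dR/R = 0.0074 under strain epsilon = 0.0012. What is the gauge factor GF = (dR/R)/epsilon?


GF = (dR/R) / epsilon
= 0.0074 / 0.0012
= 6.1667

6.1667


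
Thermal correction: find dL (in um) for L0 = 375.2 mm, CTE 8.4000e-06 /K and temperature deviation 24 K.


dL = L * alpha * dT
= 375.2 * 8.4000e-06 * 24
= 0.0756403 mm
dL_um = 0.0756403 * 1000 = 75.6403 um

75.6403


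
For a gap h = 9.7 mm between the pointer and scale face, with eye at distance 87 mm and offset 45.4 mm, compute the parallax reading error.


error = h * offset / d
= 9.7 * 45.4 / 87
= 5.0618

5.0618


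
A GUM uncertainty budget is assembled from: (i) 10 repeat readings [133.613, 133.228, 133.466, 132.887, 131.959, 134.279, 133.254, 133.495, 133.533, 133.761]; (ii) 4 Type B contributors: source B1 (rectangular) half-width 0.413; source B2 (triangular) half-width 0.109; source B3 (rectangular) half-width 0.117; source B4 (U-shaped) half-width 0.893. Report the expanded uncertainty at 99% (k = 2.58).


mean = (133.613 + 133.228 + 133.466 + 132.887 + 131.959 + 134.279 + 133.254 + 133.495 + 133.533 + 133.761) / 10 = 133.3475
s = sqrt(sum((x - mean)^2)/(n-1)) = 0.60940668
u_A = s / sqrt(n) = 0.60940668 / sqrt(10) = 0.19271131
u_B1 = 0.413 / sqrt(3) = 0.23844566
u_B2 = 0.109 / sqrt(6) = 0.044499064
u_B3 = 0.117 / sqrt(3) = 0.067549981
u_B4 = 0.893 / sqrt(2) = 0.63144636
uc = sqrt(0.19271131^2 + 0.23844566^2 + 0.044499064^2 + 0.067549981^2 + 0.63144636^2) = 0.7065845
U = k * uc = 2.58 * 0.7065845
U = 1.8230

1.8230


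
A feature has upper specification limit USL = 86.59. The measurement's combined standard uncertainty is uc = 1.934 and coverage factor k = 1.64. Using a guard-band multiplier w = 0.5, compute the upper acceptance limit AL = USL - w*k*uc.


U = k * uc = 1.64 * 1.934 = 3.17176
guard band g = w * U = 0.5 * 3.17176 = 1.58588
AL = USL - g = 86.59 - 1.58588
AL = 85.0041

85.0041


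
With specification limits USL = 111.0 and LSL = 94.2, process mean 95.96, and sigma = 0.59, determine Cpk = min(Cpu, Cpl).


Cpu = (USL - mean) / (3*sigma) = (111.0 - 95.96) / (3*0.59) = 8.4972
Cpl = (mean - LSL) / (3*sigma) = (95.96 - 94.2) / (3*0.59) = 0.9944
Cpk = min(Cpu, Cpl) = 0.9944

0.9944


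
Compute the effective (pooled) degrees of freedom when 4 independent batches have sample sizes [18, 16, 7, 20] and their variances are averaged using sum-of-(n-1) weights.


nu = sum_i (n_i - 1)
nu = ((18 - 1) + (16 - 1) + (7 - 1) + (20 - 1))
nu = 17 + 15 + 6 + 19
nu = 57

57


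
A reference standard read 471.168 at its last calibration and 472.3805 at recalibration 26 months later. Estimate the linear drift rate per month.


rate = (v2 - v1) / months
= (472.3805 - 471.168) / 26
= 1.2125 / 26
= 0.0466

0.0466


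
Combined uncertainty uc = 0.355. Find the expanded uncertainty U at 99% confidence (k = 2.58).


U = k * uc
U = 2.58 * 0.355
U = 0.9159

0.9159


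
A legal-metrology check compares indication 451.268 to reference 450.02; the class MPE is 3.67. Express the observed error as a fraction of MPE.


e = indication - reference = 451.268 - 450.02 = 1.2480
|e| = 1.2480
ratio = |e| / MPE = 1.2480 / 3.67
ratio = 0.3401

0.3401


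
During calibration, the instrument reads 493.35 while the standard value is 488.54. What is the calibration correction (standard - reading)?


Correction = standard - reading
= 488.54 - 493.35
= -4.8100

-4.8100


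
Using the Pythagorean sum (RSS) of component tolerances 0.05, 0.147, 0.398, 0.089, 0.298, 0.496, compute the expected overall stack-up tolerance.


RSS = sqrt(0.05^2 + 0.147^2 + 0.398^2 + 0.089^2 + 0.298^2 + 0.496^2)
= sqrt(0.525254)
= 0.7247

0.7247


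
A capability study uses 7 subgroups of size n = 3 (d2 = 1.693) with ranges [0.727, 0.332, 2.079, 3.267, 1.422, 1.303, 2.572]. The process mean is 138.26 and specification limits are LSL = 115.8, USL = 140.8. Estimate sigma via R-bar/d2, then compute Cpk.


R_bar = (0.727 + 0.332 + 2.079 + 3.267 + 1.422 + 1.303 + 2.572) / 7 = 1.6717143
sigma = R_bar / d2 = 1.6717143 / 1.693 = 0.98742723
Cp = (USL - LSL)/(6*sigma) = (140.8 - 115.8)/(6*0.98742723) = 4.2197
Cpu = (140.8 - 138.26)/(3*0.98742723) = 0.8574
Cpl = (138.26 - 115.8)/(3*0.98742723) = 7.5820
Cpk = min(Cpu, Cpl) = 0.8574

0.8574


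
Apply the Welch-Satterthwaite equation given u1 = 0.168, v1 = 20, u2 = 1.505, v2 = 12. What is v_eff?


uc = sqrt(u1^2 + u2^2) = sqrt(0.168^2 + 1.505^2) = 1.5143477
v_eff = uc^4 / (u1^4/v1 + u2^4/v2)
= 1.5143477^4 / (0.168^4/20 + 1.505^4/12)
= 5.2589908 / 0.42756802
v_eff = 12.2998

12.2998


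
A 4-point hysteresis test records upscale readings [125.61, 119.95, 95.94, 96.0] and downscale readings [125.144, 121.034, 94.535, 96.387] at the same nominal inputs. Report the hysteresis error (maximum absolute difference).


|125.61 - 125.144| = 0.4660
|119.95 - 121.034| = 1.0840
|95.94 - 94.535| = 1.4050
|96.0 - 96.387| = 0.3870
hysteresis = max(diffs) = 1.4050

1.4050


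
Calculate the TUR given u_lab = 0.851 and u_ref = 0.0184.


TUR = u_lab / u_ref
= 0.851 / 0.0184
= 46.2500

46.2500


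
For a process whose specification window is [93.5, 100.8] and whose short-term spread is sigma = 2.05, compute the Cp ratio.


Cp = (USL - LSL) / (6 * sigma)
= (100.8 - 93.5) / (6 * 2.05)
= 7.3000 / 12.3000
= 0.5935

0.5935


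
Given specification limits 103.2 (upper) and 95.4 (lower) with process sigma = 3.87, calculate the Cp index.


Cp = (USL - LSL) / (6 * sigma)
= (103.2 - 95.4) / (6 * 3.87)
= 7.8000 / 23.2200
= 0.3359

0.3359


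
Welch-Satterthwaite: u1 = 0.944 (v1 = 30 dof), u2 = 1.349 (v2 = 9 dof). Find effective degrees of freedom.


uc = sqrt(u1^2 + u2^2) = sqrt(0.944^2 + 1.349^2) = 1.6464923
v_eff = uc^4 / (u1^4/v1 + u2^4/v2)
= 1.6464923^4 / (0.944^4/30 + 1.349^4/9)
= 7.3491788 / 0.39443474
v_eff = 18.6322

18.6322


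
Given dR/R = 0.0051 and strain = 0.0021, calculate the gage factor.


GF = (dR/R) / epsilon
= 0.0051 / 0.0021
= 2.4286

2.4286


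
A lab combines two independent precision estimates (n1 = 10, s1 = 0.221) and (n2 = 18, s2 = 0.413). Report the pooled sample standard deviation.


s_p = sqrt(((n1-1)*s1^2 + (n2-1)*s2^2) / (n1+n2-2))
numerator = (10-1)*0.221^2 + (18-1)*0.413^2 = 0.439569 + 2.899673 = 3.339242
denominator = 10 + 18 - 2 = 26
s_p^2 = 3.339242 / 26 = 0.12843238
s_p = sqrt(0.12843238) = 0.3584

0.3584


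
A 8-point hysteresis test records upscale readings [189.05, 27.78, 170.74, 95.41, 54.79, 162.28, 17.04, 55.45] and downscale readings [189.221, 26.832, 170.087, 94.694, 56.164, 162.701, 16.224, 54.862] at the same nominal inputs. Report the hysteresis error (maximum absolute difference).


|189.05 - 189.221| = 0.1710
|27.78 - 26.832| = 0.9480
|170.74 - 170.087| = 0.6530
|95.41 - 94.694| = 0.7160
|54.79 - 56.164| = 1.3740
|162.28 - 162.701| = 0.4210
|17.04 - 16.224| = 0.8160
|55.45 - 54.862| = 0.5880
hysteresis = max(diffs) = 1.3740

1.3740


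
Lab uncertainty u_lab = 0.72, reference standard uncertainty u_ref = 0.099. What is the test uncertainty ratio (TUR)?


TUR = u_lab / u_ref
= 0.72 / 0.099
= 7.2727

7.2727


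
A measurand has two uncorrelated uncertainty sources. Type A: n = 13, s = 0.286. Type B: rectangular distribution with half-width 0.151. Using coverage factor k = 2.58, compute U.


u_A = s / sqrt(n) = 0.286 / sqrt(13) = 0.079322128
u_B = half_width / sqrt(3) = 0.151 / sqrt(3) = 0.087179891
uc = sqrt(u_A^2 + u_B^2) = sqrt(0.079322128^2 + 0.087179891^2) = 0.11786574
U = k * uc = 2.58 * 0.11786574
U = 0.3041

0.3041


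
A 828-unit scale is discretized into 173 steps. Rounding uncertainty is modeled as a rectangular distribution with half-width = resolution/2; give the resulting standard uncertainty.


resolution = range / divisions
resolution = 828 / 173 = 4.7861272
u_res = resolution / (2*sqrt(3))
u_res = 4.7861272 / 3.4641016
u_res = 1.3816

1.3816


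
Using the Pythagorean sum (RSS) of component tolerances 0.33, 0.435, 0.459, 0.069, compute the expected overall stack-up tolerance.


RSS = sqrt(0.33^2 + 0.435^2 + 0.459^2 + 0.069^2)
= sqrt(0.513567)
= 0.7166

0.7166


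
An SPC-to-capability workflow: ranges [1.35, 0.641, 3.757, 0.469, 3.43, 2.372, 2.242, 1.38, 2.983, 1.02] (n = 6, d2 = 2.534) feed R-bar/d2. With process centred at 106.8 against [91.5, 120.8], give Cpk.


R_bar = (1.35 + 0.641 + 3.757 + 0.469 + 3.43 + 2.372 + 2.242 + 1.38 + 2.983 + 1.02) / 10 = 1.9644
sigma = R_bar / d2 = 1.9644 / 2.534 = 0.77521705
Cp = (USL - LSL)/(6*sigma) = (120.8 - 91.5)/(6*0.77521705) = 6.2993
Cpu = (120.8 - 106.8)/(3*0.77521705) = 6.0198
Cpl = (106.8 - 91.5)/(3*0.77521705) = 6.5788
Cpk = min(Cpu, Cpl) = 6.0198

6.0198


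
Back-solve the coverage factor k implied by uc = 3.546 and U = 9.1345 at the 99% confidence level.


k = U / uc
k = 9.1345 / 3.546
k = 2.576

2.576


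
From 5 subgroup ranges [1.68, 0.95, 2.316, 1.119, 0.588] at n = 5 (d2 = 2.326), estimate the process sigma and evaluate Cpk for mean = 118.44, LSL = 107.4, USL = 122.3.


R_bar = (1.68 + 0.95 + 2.316 + 1.119 + 0.588) / 5 = 1.3306
sigma = R_bar / d2 = 1.3306 / 2.326 = 0.57205503
Cp = (USL - LSL)/(6*sigma) = (122.3 - 107.4)/(6*0.57205503) = 4.3411
Cpu = (122.3 - 118.44)/(3*0.57205503) = 2.2492
Cpl = (118.44 - 107.4)/(3*0.57205503) = 6.4329
Cpk = min(Cpu, Cpl) = 2.2492

2.2492


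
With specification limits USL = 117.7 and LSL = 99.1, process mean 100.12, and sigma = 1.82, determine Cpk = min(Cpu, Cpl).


Cpu = (USL - mean) / (3*sigma) = (117.7 - 100.12) / (3*1.82) = 3.2198
Cpl = (mean - LSL) / (3*sigma) = (100.12 - 99.1) / (3*1.82) = 0.1868
Cpk = min(Cpu, Cpl) = 0.1868

0.1868


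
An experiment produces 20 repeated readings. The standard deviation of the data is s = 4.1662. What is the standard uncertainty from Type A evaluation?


u_A = s / sqrt(n)
u_A = 4.1662 / sqrt(20)
u_A = 4.1662 / 4.472136
u_A = 0.9316

0.9316


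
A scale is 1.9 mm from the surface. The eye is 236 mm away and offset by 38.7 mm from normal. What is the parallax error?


error = h * offset / d
= 1.9 * 38.7 / 236
= 0.3116

0.3116


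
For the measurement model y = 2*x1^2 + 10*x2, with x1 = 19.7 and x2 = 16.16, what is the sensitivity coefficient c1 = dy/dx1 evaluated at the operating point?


y = 2*x1^2 + 10*x2
dy/dx1 = 2*2*x1
Evaluate at x1 = 19.7: c1 = 4 * 19.7
c1 = 78.8000

78.8000


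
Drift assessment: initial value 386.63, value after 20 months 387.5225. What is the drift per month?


rate = (v2 - v1) / months
= (387.5225 - 386.63) / 20
= 0.8925 / 20
= 0.0446

0.0446


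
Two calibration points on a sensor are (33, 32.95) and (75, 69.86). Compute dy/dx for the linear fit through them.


slope = (y2 - y1) / (x2 - x1)
= (69.86 - 32.95) / (75 - 33)
= 36.9100 / 42
= 0.8788

0.8788


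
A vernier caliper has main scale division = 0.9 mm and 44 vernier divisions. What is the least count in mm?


LC = MSD / n_div
= 0.9 / 44
= 0.0205

0.0205


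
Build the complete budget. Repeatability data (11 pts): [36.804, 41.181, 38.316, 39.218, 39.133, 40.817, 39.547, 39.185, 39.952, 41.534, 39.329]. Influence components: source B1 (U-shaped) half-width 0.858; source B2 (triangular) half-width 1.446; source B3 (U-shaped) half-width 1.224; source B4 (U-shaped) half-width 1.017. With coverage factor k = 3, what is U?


mean = (36.804 + 41.181 + 38.316 + 39.218 + 39.133 + 40.817 + 39.547 + 39.185 + 39.952 + 41.534 + 39.329) / 11 = 39.54690909
s = sqrt(sum((x - mean)^2)/(n-1)) = 1.3376347
u_A = s / sqrt(n) = 1.3376347 / sqrt(11) = 0.40331204
u_B1 = 0.858 / sqrt(2) = 0.60669762
u_B2 = 1.446 / sqrt(6) = 0.59032703
u_B3 = 1.224 / sqrt(2) = 0.8654987
u_B4 = 1.017 / sqrt(2) = 0.7191276
uc = sqrt(0.40331204^2 + 0.60669762^2 + 0.59032703^2 + 0.8654987^2 + 0.7191276^2) = 1.4647393
U = k * uc = 3 * 1.4647393
U = 4.3942

4.3942


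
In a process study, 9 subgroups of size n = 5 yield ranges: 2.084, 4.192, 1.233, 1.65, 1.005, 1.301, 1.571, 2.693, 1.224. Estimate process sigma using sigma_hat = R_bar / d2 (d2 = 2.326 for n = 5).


R_bar = (2.084 + 4.192 + 1.233 + 1.65 + 1.005 + 1.301 + 1.571 + 2.693 + 1.224) / 9
R_bar = 16.953 / 9 = 1.8836667
sigma_hat = R_bar / d2 = 1.8836667 / 2.326 = 0.8098

0.8098


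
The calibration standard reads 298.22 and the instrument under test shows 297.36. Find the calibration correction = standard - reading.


Correction = standard - reading
= 298.22 - 297.36
= 0.8600

0.8600


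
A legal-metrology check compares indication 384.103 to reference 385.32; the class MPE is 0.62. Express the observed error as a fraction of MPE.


e = indication - reference = 384.103 - 385.32 = -1.2170
|e| = 1.2170
ratio = |e| / MPE = 1.2170 / 0.62
ratio = 1.9629

1.9629


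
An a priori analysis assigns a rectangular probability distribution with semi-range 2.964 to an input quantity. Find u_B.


u_B = half_width / sqrt(3)
u_B = 2.964 / 1.7320508
u_B = 1.7113

1.7113


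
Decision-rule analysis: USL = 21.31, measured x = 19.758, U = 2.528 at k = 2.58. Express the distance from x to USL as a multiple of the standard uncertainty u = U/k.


u = U / k = 2.528 / 2.58 = 0.97984496
margin = |USL - x| = |21.31 - 19.758| = 1.552
z = margin / u = 1.552 / 0.97984496
z = 1.5839

1.5839


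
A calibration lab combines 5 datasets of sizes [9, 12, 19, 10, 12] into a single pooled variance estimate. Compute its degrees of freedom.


nu = sum_i (n_i - 1)
nu = ((9 - 1) + (12 - 1) + (19 - 1) + (10 - 1) + (12 - 1))
nu = 8 + 11 + 18 + 9 + 11
nu = 57

57


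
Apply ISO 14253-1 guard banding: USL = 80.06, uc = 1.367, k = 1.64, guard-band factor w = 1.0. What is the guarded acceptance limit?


U = k * uc = 1.64 * 1.367 = 2.24188
guard band g = w * U = 1.0 * 2.24188 = 2.24188
AL = USL - g = 80.06 - 2.24188
AL = 77.8181

77.8181


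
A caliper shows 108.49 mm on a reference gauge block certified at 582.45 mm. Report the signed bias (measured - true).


Systematic error = measured - true
= 108.49 - 582.45
= -473.9600

-473.9600


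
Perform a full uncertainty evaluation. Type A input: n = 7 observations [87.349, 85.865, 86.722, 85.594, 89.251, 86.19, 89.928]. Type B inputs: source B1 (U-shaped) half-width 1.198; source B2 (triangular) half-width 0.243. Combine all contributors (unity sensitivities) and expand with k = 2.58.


mean = (87.349 + 85.865 + 86.722 + 85.594 + 89.251 + 86.19 + 89.928) / 7 = 87.27128571
s = sqrt(sum((x - mean)^2)/(n-1)) = 1.6953495
u_A = s / sqrt(n) = 1.6953495 / sqrt(7) = 0.64078188
u_B1 = 1.198 / sqrt(2) = 0.84711392
u_B2 = 0.243 / sqrt(6) = 0.099204335
uc = sqrt(0.64078188^2 + 0.84711392^2 + 0.099204335^2) = 1.0667919
U = k * uc = 2.58 * 1.0667919
U = 2.7523

2.7523


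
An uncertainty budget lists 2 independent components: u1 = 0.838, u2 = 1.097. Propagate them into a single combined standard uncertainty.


uc = sqrt(0.838^2 + 1.097^2)
uc = sqrt(1.905653)
uc = 1.3805

1.3805


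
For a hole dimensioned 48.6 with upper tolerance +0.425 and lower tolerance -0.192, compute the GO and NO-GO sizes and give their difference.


GO = nominal - lower_tol (smallest hole = maximum material condition)
GO = 48.6 - 0.192 = 48.408
NO-GO = nominal + upper_tol (largest hole = least material condition)
NO-GO = 48.6 + 0.425 = 49.025
spread = NO-GO - GO = 49.025 - 48.408 = 0.6170

0.6170


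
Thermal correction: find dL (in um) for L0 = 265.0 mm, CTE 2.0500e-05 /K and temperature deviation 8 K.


dL = L * alpha * dT
= 265.0 * 2.0500e-05 * 8
= 0.0434600 mm
dL_um = 0.0434600 * 1000 = 43.4600 um

43.4600


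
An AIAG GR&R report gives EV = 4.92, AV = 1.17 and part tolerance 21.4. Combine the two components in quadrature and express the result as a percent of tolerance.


GRR = sqrt(EV^2 + AV^2) = sqrt(4.92^2 + 1.17^2) = 5.0572028
%GRR = GRR / tol * 100 = 5.0572028 / 21.4 * 100
%GRR = 23.6318

23.6318


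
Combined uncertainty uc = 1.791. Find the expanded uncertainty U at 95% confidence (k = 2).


U = k * uc
U = 2 * 1.791
U = 3.5820

3.5820


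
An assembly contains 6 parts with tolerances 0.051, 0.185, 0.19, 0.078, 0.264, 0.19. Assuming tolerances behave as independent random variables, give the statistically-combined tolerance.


RSS = sqrt(0.051^2 + 0.185^2 + 0.19^2 + 0.078^2 + 0.264^2 + 0.19^2)
= sqrt(0.184806)
= 0.4299

0.4299


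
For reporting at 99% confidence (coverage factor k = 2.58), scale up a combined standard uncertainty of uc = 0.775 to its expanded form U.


U = k * uc
U = 2.58 * 0.775
U = 1.9995

1.9995


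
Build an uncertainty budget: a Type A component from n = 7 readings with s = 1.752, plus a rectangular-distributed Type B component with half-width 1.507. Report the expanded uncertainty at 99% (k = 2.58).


u_A = s / sqrt(n) = 1.752 / sqrt(7) = 0.66219376
u_B = half_width / sqrt(3) = 1.507 / sqrt(3) = 0.87006686
uc = sqrt(u_A^2 + u_B^2) = sqrt(0.66219376^2 + 0.87006686^2) = 1.093397
U = k * uc = 2.58 * 1.093397
U = 2.8210

2.8210


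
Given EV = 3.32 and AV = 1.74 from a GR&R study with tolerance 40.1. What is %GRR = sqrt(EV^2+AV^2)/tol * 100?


GRR = sqrt(EV^2 + AV^2) = sqrt(3.32^2 + 1.74^2) = 3.748333
%GRR = GRR / tol * 100 = 3.748333 / 40.1 * 100
%GRR = 9.3475

9.3475


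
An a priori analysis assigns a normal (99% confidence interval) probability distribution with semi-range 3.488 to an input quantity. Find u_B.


u_B = half_width / 2.576
u_B = 3.488 / 2.576
u_B = 1.3540

1.3540


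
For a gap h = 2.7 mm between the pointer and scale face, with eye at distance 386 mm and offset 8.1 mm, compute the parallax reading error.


error = h * offset / d
= 2.7 * 8.1 / 386
= 0.0567

0.0567


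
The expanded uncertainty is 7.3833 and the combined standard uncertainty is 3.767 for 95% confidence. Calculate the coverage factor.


k = U / uc
k = 7.3833 / 3.767
k = 1.96

1.96


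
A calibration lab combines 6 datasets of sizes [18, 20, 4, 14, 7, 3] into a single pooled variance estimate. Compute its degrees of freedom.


nu = sum_i (n_i - 1)
nu = ((18 - 1) + (20 - 1) + (4 - 1) + (14 - 1) + (7 - 1) + (3 - 1))
nu = 17 + 19 + 3 + 13 + 6 + 2
nu = 60

60


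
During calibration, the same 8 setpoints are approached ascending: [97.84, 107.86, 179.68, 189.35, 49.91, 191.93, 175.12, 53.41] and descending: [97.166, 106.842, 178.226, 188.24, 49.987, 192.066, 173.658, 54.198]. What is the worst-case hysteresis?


|97.84 - 97.166| = 0.6740
|107.86 - 106.842| = 1.0180
|179.68 - 178.226| = 1.4540
|189.35 - 188.24| = 1.1100
|49.91 - 49.987| = 0.0770
|191.93 - 192.066| = 0.1360
|175.12 - 173.658| = 1.4620
|53.41 - 54.198| = 0.7880
hysteresis = max(diffs) = 1.4620

1.4620


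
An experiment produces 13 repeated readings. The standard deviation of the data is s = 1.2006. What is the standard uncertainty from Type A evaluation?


u_A = s / sqrt(n)
u_A = 1.2006 / sqrt(13)
u_A = 1.2006 / 3.6055513
u_A = 0.3330

0.3330


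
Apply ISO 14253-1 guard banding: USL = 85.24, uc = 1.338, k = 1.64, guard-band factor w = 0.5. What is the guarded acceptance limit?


U = k * uc = 1.64 * 1.338 = 2.19432
guard band g = w * U = 0.5 * 2.19432 = 1.09716
AL = USL - g = 85.24 - 1.09716
AL = 84.1428

84.1428


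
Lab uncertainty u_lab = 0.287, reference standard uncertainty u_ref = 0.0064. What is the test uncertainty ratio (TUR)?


TUR = u_lab / u_ref
= 0.287 / 0.0064
= 44.8437

44.8437


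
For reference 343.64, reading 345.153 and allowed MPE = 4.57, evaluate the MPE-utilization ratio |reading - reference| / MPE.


e = indication - reference = 345.153 - 343.64 = 1.5130
|e| = 1.5130
ratio = |e| / MPE = 1.5130 / 4.57
ratio = 0.3311

0.3311


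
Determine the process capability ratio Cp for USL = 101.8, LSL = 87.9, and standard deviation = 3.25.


Cp = (USL - LSL) / (6 * sigma)
= (101.8 - 87.9) / (6 * 3.25)
= 13.9000 / 19.5000
= 0.7128

0.7128


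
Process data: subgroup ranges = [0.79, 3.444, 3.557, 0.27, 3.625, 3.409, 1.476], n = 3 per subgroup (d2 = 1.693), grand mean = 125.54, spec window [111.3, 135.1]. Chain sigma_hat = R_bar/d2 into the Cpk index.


R_bar = (0.79 + 3.444 + 3.557 + 0.27 + 3.625 + 3.409 + 1.476) / 7 = 2.3672857
sigma = R_bar / d2 = 2.3672857 / 1.693 = 1.3982786
Cp = (USL - LSL)/(6*sigma) = (135.1 - 111.3)/(6*1.3982786) = 2.8368
Cpu = (135.1 - 125.54)/(3*1.3982786) = 2.2790
Cpl = (125.54 - 111.3)/(3*1.3982786) = 3.3947
Cpk = min(Cpu, Cpl) = 2.2790

2.2790


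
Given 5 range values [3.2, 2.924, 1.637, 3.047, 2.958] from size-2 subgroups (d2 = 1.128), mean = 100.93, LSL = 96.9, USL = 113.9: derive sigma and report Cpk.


R_bar = (3.2 + 2.924 + 1.637 + 3.047 + 2.958) / 5 = 2.7532
sigma = R_bar / d2 = 2.7532 / 1.128 = 2.4407801
Cp = (USL - LSL)/(6*sigma) = (113.9 - 96.9)/(6*2.4407801) = 1.1608
Cpu = (113.9 - 100.93)/(3*2.4407801) = 1.7713
Cpl = (100.93 - 96.9)/(3*2.4407801) = 0.5504
Cpk = min(Cpu, Cpl) = 0.5504

0.5504


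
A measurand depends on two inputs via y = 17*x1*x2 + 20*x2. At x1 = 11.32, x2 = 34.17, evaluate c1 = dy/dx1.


y = 17*x1*x2 + 20*x2
dy/dx1 = 17*x2
Evaluate at x2 = 34.17: c1 = 17 * 34.17
c1 = 580.8900

580.8900


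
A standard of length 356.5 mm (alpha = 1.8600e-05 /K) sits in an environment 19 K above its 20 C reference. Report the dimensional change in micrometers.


dL = L * alpha * dT
= 356.5 * 1.8600e-05 * 19
= 0.1259871 mm
dL_um = 0.1259871 * 1000 = 125.9871 um

125.9871


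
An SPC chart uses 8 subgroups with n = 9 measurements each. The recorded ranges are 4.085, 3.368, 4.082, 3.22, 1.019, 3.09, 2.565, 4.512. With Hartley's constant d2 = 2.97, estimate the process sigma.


R_bar = (4.085 + 3.368 + 4.082 + 3.22 + 1.019 + 3.09 + 2.565 + 4.512) / 8
R_bar = 25.941 / 8 = 3.242625
sigma_hat = R_bar / d2 = 3.242625 / 2.97 = 1.0918

1.0918


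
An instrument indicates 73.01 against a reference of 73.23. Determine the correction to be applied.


Correction = standard - reading
= 73.23 - 73.01
= 0.2200

0.2200


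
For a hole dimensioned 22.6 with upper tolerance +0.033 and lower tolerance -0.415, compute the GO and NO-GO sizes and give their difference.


GO = nominal - lower_tol (smallest hole = maximum material condition)
GO = 22.6 - 0.415 = 22.185
NO-GO = nominal + upper_tol (largest hole = least material condition)
NO-GO = 22.6 + 0.033 = 22.633
spread = NO-GO - GO = 22.633 - 22.185 = 0.4480

0.4480


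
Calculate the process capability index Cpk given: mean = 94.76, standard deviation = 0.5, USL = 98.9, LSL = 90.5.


Cpu = (USL - mean) / (3*sigma) = (98.9 - 94.76) / (3*0.5) = 2.7600
Cpl = (mean - LSL) / (3*sigma) = (94.76 - 90.5) / (3*0.5) = 2.8400
Cpk = min(Cpu, Cpl) = 2.7600

2.7600


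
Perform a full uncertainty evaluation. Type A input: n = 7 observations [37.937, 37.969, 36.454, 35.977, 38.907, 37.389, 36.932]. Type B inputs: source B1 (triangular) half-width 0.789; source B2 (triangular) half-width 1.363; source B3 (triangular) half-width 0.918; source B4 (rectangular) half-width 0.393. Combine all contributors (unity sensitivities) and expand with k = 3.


mean = (37.937 + 37.969 + 36.454 + 35.977 + 38.907 + 37.389 + 36.932) / 7 = 37.36642857
s = sqrt(sum((x - mean)^2)/(n-1)) = 1.0011893
u_A = s / sqrt(n) = 1.0011893 / sqrt(7) = 0.37841399
u_B1 = 0.789 / sqrt(6) = 0.3221079
u_B2 = 1.363 / sqrt(6) = 0.55644242
u_B3 = 0.918 / sqrt(6) = 0.37477193
u_B4 = 0.393 / sqrt(3) = 0.22689866
uc = sqrt(0.37841399^2 + 0.3221079^2 + 0.55644242^2 + 0.37477193^2 + 0.22689866^2) = 0.86516808
U = k * uc = 3 * 0.86516808
U = 2.5955

2.5955


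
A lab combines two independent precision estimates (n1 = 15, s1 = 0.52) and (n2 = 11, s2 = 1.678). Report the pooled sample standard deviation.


s_p = sqrt(((n1-1)*s1^2 + (n2-1)*s2^2) / (n1+n2-2))
numerator = (15-1)*0.52^2 + (11-1)*1.678^2 = 3.7856 + 28.15684 = 31.94244
denominator = 15 + 11 - 2 = 24
s_p^2 = 31.94244 / 24 = 1.330935
s_p = sqrt(1.330935) = 1.1537

1.1537


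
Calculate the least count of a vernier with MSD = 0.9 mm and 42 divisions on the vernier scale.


LC = MSD / n_div
= 0.9 / 42
= 0.0214

0.0214


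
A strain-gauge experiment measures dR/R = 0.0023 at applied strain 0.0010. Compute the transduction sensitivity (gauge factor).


GF = (dR/R) / epsilon
= 0.0023 / 0.0010
= 2.3000

2.3000


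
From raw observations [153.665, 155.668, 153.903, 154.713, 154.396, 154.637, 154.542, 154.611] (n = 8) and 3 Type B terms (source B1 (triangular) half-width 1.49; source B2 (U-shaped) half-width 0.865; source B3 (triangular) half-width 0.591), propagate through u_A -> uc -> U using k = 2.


mean = (153.665 + 155.668 + 153.903 + 154.713 + 154.396 + 154.637 + 154.542 + 154.611) / 8 = 154.516875
s = sqrt(sum((x - mean)^2)/(n-1)) = 0.59816611
u_A = s / sqrt(n) = 0.59816611 / sqrt(8) = 0.21148366
u_B1 = 1.49 / sqrt(6) = 0.60828995
u_B2 = 0.865 / sqrt(2) = 0.61164737
u_B3 = 0.591 / sqrt(6) = 0.24127474
uc = sqrt(0.21148366^2 + 0.60828995^2 + 0.61164737^2 + 0.24127474^2) = 0.92036298
U = k * uc = 2 * 0.92036298
U = 1.8407

1.8407


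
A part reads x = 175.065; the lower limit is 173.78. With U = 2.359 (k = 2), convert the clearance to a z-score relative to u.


u = U / k = 2.359 / 2 = 1.1795
margin = |LSL - x| = |173.78 - 175.065| = 1.285
z = margin / u = 1.285 / 1.1795
z = 1.0894

1.0894


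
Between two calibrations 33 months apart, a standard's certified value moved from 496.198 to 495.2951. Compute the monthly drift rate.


rate = (v2 - v1) / months
= (495.2951 - 496.198) / 33
= -0.9029 / 33
= -0.0274

-0.0274


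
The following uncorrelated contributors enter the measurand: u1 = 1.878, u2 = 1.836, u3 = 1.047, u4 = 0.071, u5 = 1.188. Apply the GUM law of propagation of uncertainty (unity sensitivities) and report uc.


uc = sqrt(1.878^2 + 1.836^2 + 1.047^2 + 0.071^2 + 1.188^2)
uc = sqrt(9.410374)
uc = 3.0676

3.0676


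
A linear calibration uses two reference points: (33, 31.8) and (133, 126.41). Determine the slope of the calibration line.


slope = (y2 - y1) / (x2 - x1)
= (126.41 - 31.8) / (133 - 33)
= 94.6100 / 100
= 0.9461

0.9461


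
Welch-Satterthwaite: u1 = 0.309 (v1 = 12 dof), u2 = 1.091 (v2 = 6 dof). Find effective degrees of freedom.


uc = sqrt(u1^2 + u2^2) = sqrt(0.309^2 + 1.091^2) = 1.1339145
v_eff = uc^4 / (u1^4/v1 + u2^4/v2)
= 1.1339145^4 / (0.309^4/12 + 1.091^4/6)
= 1.6531842 / 0.23688786
v_eff = 6.9788

6.9788


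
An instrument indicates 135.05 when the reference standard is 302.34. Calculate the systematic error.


Systematic error = measured - true
= 135.05 - 302.34
= -167.2900

-167.2900


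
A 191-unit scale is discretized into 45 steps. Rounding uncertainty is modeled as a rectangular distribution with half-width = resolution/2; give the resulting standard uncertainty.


resolution = range / divisions
resolution = 191 / 45 = 4.2444444
u_res = resolution / (2*sqrt(3))
u_res = 4.2444444 / 3.4641016
u_res = 1.2253

1.2253


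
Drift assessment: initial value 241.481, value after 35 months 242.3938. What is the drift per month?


rate = (v2 - v1) / months
= (242.3938 - 241.481) / 35
= 0.9128 / 35
= 0.0261

0.0261


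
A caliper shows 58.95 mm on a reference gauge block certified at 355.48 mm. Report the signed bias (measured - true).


Systematic error = measured - true
= 58.95 - 355.48
= -296.5300

-296.5300


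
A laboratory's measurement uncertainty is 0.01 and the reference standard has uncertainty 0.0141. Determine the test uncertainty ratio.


TUR = u_lab / u_ref
= 0.01 / 0.0141
= 0.7092

0.7092


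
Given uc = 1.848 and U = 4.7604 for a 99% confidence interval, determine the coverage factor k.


k = U / uc
k = 4.7604 / 1.848
k = 2.576

2.576


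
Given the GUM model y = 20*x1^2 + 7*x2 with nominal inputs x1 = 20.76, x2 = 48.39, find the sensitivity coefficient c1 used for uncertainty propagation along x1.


y = 20*x1^2 + 7*x2
dy/dx1 = 2*20*x1
Evaluate at x1 = 20.76: c1 = 40 * 20.76
c1 = 830.4000

830.4000


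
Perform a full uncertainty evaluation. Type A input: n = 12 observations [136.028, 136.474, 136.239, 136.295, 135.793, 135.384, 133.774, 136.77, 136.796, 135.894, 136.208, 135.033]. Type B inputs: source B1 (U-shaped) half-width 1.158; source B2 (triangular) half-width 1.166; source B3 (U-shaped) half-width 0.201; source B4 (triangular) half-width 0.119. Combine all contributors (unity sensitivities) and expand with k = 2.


mean = (136.028 + 136.474 + 136.239 + 136.295 + 135.793 + 135.384 + 133.774 + 136.77 + 136.796 + 135.894 + 136.208 + 135.033) / 12 = 135.8906667
s = sqrt(sum((x - mean)^2)/(n-1)) = 0.8431352
u_A = s / sqrt(n) = 0.8431352 / sqrt(12) = 0.24339217
u_B1 = 1.158 / sqrt(2) = 0.81882965
u_B2 = 1.166 / sqrt(6) = 0.47601751
u_B3 = 0.201 / sqrt(2) = 0.14212846
u_B4 = 0.119 / sqrt(6) = 0.048581547
uc = sqrt(0.24339217^2 + 0.81882965^2 + 0.47601751^2 + 0.14212846^2 + 0.048581547^2) = 0.98938116
U = k * uc = 2 * 0.98938116
U = 1.9788

1.9788


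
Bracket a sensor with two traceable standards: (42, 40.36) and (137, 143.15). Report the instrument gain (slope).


slope = (y2 - y1) / (x2 - x1)
= (143.15 - 40.36) / (137 - 42)
= 102.7900 / 95
= 1.0820

1.0820


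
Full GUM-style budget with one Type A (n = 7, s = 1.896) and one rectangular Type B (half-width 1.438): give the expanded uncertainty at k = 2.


u_A = s / sqrt(n) = 1.896 / sqrt(7) = 0.71662064
u_B = half_width / sqrt(3) = 1.438 / sqrt(3) = 0.83022969
uc = sqrt(u_A^2 + u_B^2) = sqrt(0.71662064^2 + 0.83022969^2) = 1.0967345
U = k * uc = 2 * 1.0967345
U = 2.1935

2.1935


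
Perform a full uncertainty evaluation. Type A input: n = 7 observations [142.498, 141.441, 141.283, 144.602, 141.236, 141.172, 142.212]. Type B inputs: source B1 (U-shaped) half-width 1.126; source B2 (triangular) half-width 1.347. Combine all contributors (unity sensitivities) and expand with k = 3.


mean = (142.498 + 141.441 + 141.283 + 144.602 + 141.236 + 141.172 + 142.212) / 7 = 142.0634286
s = sqrt(sum((x - mean)^2)/(n-1)) = 1.2336288
u_A = s / sqrt(n) = 1.2336288 / sqrt(7) = 0.46626786
u_B1 = 1.126 / sqrt(2) = 0.79620224
u_B2 = 1.347 / sqrt(6) = 0.54991045
uc = sqrt(0.46626786^2 + 0.79620224^2 + 0.54991045^2) = 1.0741253
U = k * uc = 3 * 1.0741253
U = 3.2224

3.2224


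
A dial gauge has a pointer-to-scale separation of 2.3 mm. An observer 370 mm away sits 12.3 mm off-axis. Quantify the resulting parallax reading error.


error = h * offset / d
= 2.3 * 12.3 / 370
= 0.0765

0.0765
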